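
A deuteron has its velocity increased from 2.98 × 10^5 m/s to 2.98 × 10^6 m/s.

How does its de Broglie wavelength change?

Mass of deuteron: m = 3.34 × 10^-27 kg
The wavelength decreases by a factor of 10.

Using λ = h/(mv):

Initial wavelength: λ₁ = h/(mv₁) = 6.66 × 10^-13 m
Final wavelength: λ₂ = h/(mv₂) = 6.66 × 10^-14 m

Since λ ∝ 1/v, when velocity increases by a factor of 10, the wavelength decreases by a factor of 10.

λ₂/λ₁ = v₁/v₂ = 1/10

The wavelength decreases by a factor of 10.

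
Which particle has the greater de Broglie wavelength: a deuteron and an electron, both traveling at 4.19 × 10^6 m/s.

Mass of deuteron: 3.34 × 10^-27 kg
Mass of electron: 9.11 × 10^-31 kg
The electron has the longer wavelength.

Using λ = h/(mv), since both particles have the same velocity, the wavelength depends only on mass.

For deuteron: λ₁ = h/(m₁v) = 4.73 × 10^-14 m
For electron: λ₂ = h/(m₂v) = 1.74 × 10^-10 m

Since λ ∝ 1/m at constant velocity, the lighter particle has the longer wavelength.

The electron has the longer de Broglie wavelength.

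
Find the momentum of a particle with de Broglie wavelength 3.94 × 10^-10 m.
1.68 × 10^-24 kg·m/s

From the de Broglie relation λ = h/p, we solve for p:

p = h/λ
p = (6.626 × 10^-34 J·s) / (3.94 × 10^-10 m)
p = 1.68 × 10^-24 kg·m/s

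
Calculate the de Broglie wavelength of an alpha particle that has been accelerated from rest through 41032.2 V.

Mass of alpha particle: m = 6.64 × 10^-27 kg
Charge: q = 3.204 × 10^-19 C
5.01 × 10^-14 m

When a particle is accelerated through voltage V, it gains kinetic energy KE = qV.

The de Broglie wavelength is then λ = h/√(2mqV):

λ = h/√(2mqV)
λ = (6.626 × 10^-34 J·s) / √(2 × 6.64 × 10^-27 kg × 3.204 × 10^-19 C × 41032.2 V)
λ = 5.01 × 10^-14 m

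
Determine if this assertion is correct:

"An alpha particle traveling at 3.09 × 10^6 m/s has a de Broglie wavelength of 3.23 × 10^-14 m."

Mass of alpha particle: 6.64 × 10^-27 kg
True

The claim is correct.

Using λ = h/(mv):
λ = (6.626 × 10^-34 J·s) / (6.64 × 10^-27 kg × 3.09 × 10^6 m/s)
λ = 3.23 × 10^-14 m

This matches the claimed value.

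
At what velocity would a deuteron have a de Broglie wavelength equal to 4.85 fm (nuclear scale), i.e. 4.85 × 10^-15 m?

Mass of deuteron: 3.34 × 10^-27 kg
4.09 × 10^7 m/s

From λ = h/(mv), solve for v:

v = h/(mλ)
v = (6.626 × 10^-34 J·s) / (3.34 × 10^-27 kg × 4.85 × 10^-15 m)
v = 4.09 × 10^7 m/s

Note: This velocity is 13.6% of the speed of light, so relativistic corrections would be needed for a more accurate calculation.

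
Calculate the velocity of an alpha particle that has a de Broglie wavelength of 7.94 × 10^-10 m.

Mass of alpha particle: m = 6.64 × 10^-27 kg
1.26 × 10^2 m/s

From the de Broglie relation λ = h/(mv), we solve for v:

v = h/(mλ)
v = (6.626 × 10^-34 J·s) / (6.64 × 10^-27 kg × 7.94 × 10^-10 m)
v = 1.26 × 10^2 m/s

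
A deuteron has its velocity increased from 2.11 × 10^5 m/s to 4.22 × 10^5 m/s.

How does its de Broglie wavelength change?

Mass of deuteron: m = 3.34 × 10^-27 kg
The wavelength decreases by a factor of 2.

Using λ = h/(mv):

Initial wavelength: λ₁ = h/(mv₁) = 9.40 × 10^-13 m
Final wavelength: λ₂ = h/(mv₂) = 4.70 × 10^-13 m

Since λ ∝ 1/v, when velocity increases by a factor of 2, the wavelength decreases by a factor of 2.

λ₂/λ₁ = v₁/v₂ = 1/2

The wavelength decreases by a factor of 2.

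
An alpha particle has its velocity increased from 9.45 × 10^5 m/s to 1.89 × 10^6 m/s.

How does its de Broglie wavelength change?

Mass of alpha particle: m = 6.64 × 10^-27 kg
The wavelength decreases by a factor of 2.

Using λ = h/(mv):

Initial wavelength: λ₁ = h/(mv₁) = 1.06 × 10^-13 m
Final wavelength: λ₂ = h/(mv₂) = 5.28 × 10^-14 m

Since λ ∝ 1/v, when velocity increases by a factor of 2, the wavelength decreases by a factor of 2.

λ₂/λ₁ = v₁/v₂ = 1/2

The wavelength decreases by a factor of 2.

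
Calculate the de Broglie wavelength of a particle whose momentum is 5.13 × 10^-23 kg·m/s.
1.29 × 10^-11 m

Using the de Broglie relation λ = h/p:

λ = h/p
λ = (6.626 × 10^-34 J·s) / (5.13 × 10^-23 kg·m/s)
λ = 1.29 × 10^-11 m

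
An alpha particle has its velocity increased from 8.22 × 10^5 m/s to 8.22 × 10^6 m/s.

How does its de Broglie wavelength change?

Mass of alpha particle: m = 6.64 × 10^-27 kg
The wavelength decreases by a factor of 10.

Using λ = h/(mv):

Initial wavelength: λ₁ = h/(mv₁) = 1.21 × 10^-13 m
Final wavelength: λ₂ = h/(mv₂) = 1.21 × 10^-14 m

Since λ ∝ 1/v, when velocity increases by a factor of 10, the wavelength decreases by a factor of 10.

λ₂/λ₁ = v₁/v₂ = 1/10

The wavelength decreases by a factor of 10.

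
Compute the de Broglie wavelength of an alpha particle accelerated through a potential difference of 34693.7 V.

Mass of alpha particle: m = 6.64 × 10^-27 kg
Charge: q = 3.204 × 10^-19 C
5.45 × 10^-14 m

When a particle is accelerated through voltage V, it gains kinetic energy KE = qV.

The de Broglie wavelength is then λ = h/√(2mqV):

λ = h/√(2mqV)
λ = (6.626 × 10^-34 J·s) / √(2 × 6.64 × 10^-27 kg × 3.204 × 10^-19 C × 34693.7 V)
λ = 5.45 × 10^-14 m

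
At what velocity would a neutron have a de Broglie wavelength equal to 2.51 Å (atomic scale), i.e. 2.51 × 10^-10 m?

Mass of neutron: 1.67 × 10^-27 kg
1.58 × 10^3 m/s

From λ = h/(mv), solve for v:

v = h/(mλ)
v = (6.626 × 10^-34 J·s) / (1.67 × 10^-27 kg × 2.51 × 10^-10 m)
v = 1.58 × 10^3 m/s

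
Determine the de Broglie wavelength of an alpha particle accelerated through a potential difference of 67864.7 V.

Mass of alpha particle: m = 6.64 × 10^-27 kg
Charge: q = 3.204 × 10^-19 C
3.90 × 10^-14 m

When a particle is accelerated through voltage V, it gains kinetic energy KE = qV.

The de Broglie wavelength is then λ = h/√(2mqV):

λ = h/√(2mqV)
λ = (6.626 × 10^-34 J·s) / √(2 × 6.64 × 10^-27 kg × 3.204 × 10^-19 C × 67864.7 V)
λ = 3.90 × 10^-14 m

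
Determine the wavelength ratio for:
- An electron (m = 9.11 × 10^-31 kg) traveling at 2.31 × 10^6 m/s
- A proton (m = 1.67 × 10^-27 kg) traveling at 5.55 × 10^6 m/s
λ₁/λ₂ = 4.40 × 10^3

Using λ = h/(mv):

λ₁ = h/(m₁v₁) = 3.15 × 10^-10 m
λ₂ = h/(m₂v₂) = 7.15 × 10^-14 m

Ratio λ₁/λ₂ = (m₂v₂)/(m₁v₁)
         = (1.67 × 10^-27 kg × 5.55 × 10^6 m/s) / (9.11 × 10^-31 kg × 2.31 × 10^6 m/s)
         = 4.40 × 10^3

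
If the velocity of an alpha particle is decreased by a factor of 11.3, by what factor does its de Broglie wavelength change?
The wavelength increases by a factor of 11.3.

From λ = h/(mv), the wavelength is inversely proportional to velocity:

λ ∝ 1/v

If v → v/11.3, then λ → 11.3λ

When velocity is decreased by a factor of 11.3, the wavelength increases by a factor of 11.3.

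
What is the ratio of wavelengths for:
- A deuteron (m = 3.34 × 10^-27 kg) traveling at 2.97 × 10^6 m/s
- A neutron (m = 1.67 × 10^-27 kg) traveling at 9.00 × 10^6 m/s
λ₁/λ₂ = 1.52

Using λ = h/(mv):

λ₁ = h/(m₁v₁) = 6.68 × 10^-14 m
λ₂ = h/(m₂v₂) = 4.41 × 10^-14 m

Ratio λ₁/λ₂ = (m₂v₂)/(m₁v₁)
         = (1.67 × 10^-27 kg × 9.00 × 10^6 m/s) / (3.34 × 10^-27 kg × 2.97 × 10^6 m/s)
         = 1.52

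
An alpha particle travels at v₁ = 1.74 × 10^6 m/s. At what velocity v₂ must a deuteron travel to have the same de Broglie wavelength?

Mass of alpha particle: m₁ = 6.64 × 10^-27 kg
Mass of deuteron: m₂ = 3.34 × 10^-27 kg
v₂ = 3.46 × 10^6 m/s

For equal de Broglie wavelengths: λ₁ = λ₂

h/(m₁v₁) = h/(m₂v₂)
m₁v₁ = m₂v₂
v₂ = v₁ · (m₁/m₂)

v₂ = 1.74 × 10^6 m/s × (6.64 × 10^-27 kg / 3.34 × 10^-27 kg)
v₂ = 3.46 × 10^6 m/s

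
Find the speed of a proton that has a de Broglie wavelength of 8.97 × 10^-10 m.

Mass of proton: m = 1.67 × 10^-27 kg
4.42 × 10^2 m/s

From the de Broglie relation λ = h/(mv), we solve for v:

v = h/(mλ)
v = (6.626 × 10^-34 J·s) / (1.67 × 10^-27 kg × 8.97 × 10^-10 m)
v = 4.42 × 10^2 m/s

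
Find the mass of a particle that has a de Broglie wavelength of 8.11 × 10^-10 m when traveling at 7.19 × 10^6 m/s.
1.14 × 10^-31 kg

From the de Broglie relation λ = h/(mv), we solve for m:

m = h/(λv)
m = (6.626 × 10^-34 J·s) / (8.11 × 10^-10 m × 7.19 × 10^6 m/s)
m = 1.14 × 10^-31 kg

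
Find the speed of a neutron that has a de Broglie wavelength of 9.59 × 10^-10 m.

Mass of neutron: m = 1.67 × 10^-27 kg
4.14 × 10^2 m/s

From the de Broglie relation λ = h/(mv), we solve for v:

v = h/(mλ)
v = (6.626 × 10^-34 J·s) / (1.67 × 10^-27 kg × 9.59 × 10^-10 m)
v = 4.14 × 10^2 m/s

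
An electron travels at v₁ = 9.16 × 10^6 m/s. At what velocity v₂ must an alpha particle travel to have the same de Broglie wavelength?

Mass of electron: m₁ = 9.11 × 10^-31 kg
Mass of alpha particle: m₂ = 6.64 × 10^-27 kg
v₂ = 1.26 × 10^3 m/s

For equal de Broglie wavelengths: λ₁ = λ₂

h/(m₁v₁) = h/(m₂v₂)
m₁v₁ = m₂v₂
v₂ = v₁ · (m₁/m₂)

v₂ = 9.16 × 10^6 m/s × (9.11 × 10^-31 kg / 6.64 × 10^-27 kg)
v₂ = 1.26 × 10^3 m/s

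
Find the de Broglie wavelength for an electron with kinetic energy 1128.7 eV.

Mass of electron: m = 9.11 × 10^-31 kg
3.65 × 10^-11 m

Using λ = h/√(2mKE):

First convert KE to Joules: KE = 1128.7 eV = 1.808 × 10^-16 J

λ = h/√(2mKE)
λ = (6.626 × 10^-34 J·s) / √(2 × 9.11 × 10^-31 kg × 1.808 × 10^-16 J)
λ = 3.65 × 10^-11 m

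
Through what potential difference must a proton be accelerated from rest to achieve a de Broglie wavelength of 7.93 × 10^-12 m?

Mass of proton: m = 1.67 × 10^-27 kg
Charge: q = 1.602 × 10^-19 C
13.0 V

From λ = h/√(2mqV), we solve for V:

λ² = h²/(2mqV)
V = h²/(2mqλ²)
V = (6.626 × 10^-34 J·s)² / (2 × 1.67 × 10^-27 kg × 1.602 × 10^-19 C × (7.93 × 10^-12 m)²)
V = 13.0 V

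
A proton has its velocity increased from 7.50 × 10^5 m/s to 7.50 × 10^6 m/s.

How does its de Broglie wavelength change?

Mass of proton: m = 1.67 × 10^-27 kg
The wavelength decreases by a factor of 10.

Using λ = h/(mv):

Initial wavelength: λ₁ = h/(mv₁) = 5.29 × 10^-13 m
Final wavelength: λ₂ = h/(mv₂) = 5.29 × 10^-14 m

Since λ ∝ 1/v, when velocity increases by a factor of 10, the wavelength decreases by a factor of 10.

λ₂/λ₁ = v₁/v₂ = 1/10

The wavelength decreases by a factor of 10.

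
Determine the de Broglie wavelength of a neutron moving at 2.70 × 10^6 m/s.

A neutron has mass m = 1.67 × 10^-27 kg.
1.47 × 10^-13 m

Using the de Broglie relation λ = h/(mv):

λ = h/(mv)
λ = (6.626 × 10^-34 J·s) / (1.67 × 10^-27 kg × 2.70 × 10^6 m/s)
λ = 1.47 × 10^-13 m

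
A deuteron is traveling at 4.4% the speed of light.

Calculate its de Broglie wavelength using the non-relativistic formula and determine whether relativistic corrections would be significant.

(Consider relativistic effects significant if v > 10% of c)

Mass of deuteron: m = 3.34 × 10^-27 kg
No, relativistic corrections are not needed.

Using the non-relativistic de Broglie formula λ = h/(mv):

v = 4.4% × c = 1.319 × 10^7 m/s

λ = h/(mv)
λ = (6.626 × 10^-34 J·s) / (3.34 × 10^-27 kg × 1.319 × 10^7 m/s)
λ = 1.50 × 10^-14 m

Since v = 4.4% of c < 10% of c, relativistic corrections are NOT significant and this non-relativistic result is a good approximation.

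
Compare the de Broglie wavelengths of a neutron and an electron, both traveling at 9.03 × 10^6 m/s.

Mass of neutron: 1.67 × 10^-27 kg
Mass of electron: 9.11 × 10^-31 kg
The electron has the longer wavelength.

Using λ = h/(mv), since both particles have the same velocity, the wavelength depends only on mass.

For neutron: λ₁ = h/(m₁v) = 4.39 × 10^-14 m
For electron: λ₂ = h/(m₂v) = 8.05 × 10^-11 m

Since λ ∝ 1/m at constant velocity, the lighter particle has the longer wavelength.

The electron has the longer de Broglie wavelength.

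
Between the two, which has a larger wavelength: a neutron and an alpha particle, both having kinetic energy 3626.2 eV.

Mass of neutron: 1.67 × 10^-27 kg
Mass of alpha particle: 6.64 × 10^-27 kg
The neutron has the longer wavelength.

Using λ = h/√(2mKE):

For neutron: λ₁ = h/√(2m₁KE) = 4.76 × 10^-13 m
For alpha particle: λ₂ = h/√(2m₂KE) = 2.39 × 10^-13 m

Since λ ∝ 1/√m at constant kinetic energy, the lighter particle has the longer wavelength.

The neutron has the longer de Broglie wavelength.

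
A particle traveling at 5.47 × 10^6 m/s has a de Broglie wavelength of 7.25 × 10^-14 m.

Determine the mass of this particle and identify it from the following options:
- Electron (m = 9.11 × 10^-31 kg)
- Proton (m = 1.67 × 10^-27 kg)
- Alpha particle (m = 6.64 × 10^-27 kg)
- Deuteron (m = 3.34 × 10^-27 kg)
The particle is a proton.

From λ = h/(mv), solve for mass:

m = h/(λv)
m = (6.626 × 10^-34 J·s) / (7.25 × 10^-14 m × 5.47 × 10^6 m/s)
m = 1.67 × 10^-27 kg

Comparing with the listed masses, this is closest to a proton.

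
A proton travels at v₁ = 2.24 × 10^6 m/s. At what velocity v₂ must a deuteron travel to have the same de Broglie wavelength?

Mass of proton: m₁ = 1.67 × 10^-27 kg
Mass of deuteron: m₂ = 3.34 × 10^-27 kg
v₂ = 1.12 × 10^6 m/s

For equal de Broglie wavelengths: λ₁ = λ₂

h/(m₁v₁) = h/(m₂v₂)
m₁v₁ = m₂v₂
v₂ = v₁ · (m₁/m₂)

v₂ = 2.24 × 10^6 m/s × (1.67 × 10^-27 kg / 3.34 × 10^-27 kg)
v₂ = 1.12 × 10^6 m/s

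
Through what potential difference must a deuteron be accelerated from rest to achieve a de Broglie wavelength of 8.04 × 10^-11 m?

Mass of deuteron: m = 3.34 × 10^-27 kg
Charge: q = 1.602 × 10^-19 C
6.35 × 10^-2 V

From λ = h/√(2mqV), we solve for V:

λ² = h²/(2mqV)
V = h²/(2mqλ²)
V = (6.626 × 10^-34 J·s)² / (2 × 3.34 × 10^-27 kg × 1.602 × 10^-19 C × (8.04 × 10^-11 m)²)
V = 6.35 × 10^-2 V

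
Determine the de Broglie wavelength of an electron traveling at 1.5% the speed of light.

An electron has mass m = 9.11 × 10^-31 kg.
1.62 × 10^-10 m

Using the de Broglie relation λ = h/(mv):

v = 1.5% × c = 4.497 × 10^6 m/s

λ = h/(mv)
λ = (6.626 × 10^-34 J·s) / (9.11 × 10^-31 kg × 4.497 × 10^6 m/s)
λ = 1.62 × 10^-10 m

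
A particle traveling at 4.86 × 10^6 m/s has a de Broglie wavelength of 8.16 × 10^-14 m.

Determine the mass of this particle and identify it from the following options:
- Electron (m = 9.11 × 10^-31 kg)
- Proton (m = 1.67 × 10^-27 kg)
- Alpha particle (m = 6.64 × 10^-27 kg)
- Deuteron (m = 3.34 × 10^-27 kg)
The particle is a proton.

From λ = h/(mv), solve for mass:

m = h/(λv)
m = (6.626 × 10^-34 J·s) / (8.16 × 10^-14 m × 4.86 × 10^6 m/s)
m = 1.67 × 10^-27 kg

Comparing with the listed masses, this is closest to a proton.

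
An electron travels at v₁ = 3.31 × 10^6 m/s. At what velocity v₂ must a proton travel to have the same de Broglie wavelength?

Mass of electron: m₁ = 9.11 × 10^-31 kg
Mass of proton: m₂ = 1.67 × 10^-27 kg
v₂ = 1.81 × 10^3 m/s

For equal de Broglie wavelengths: λ₁ = λ₂

h/(m₁v₁) = h/(m₂v₂)
m₁v₁ = m₂v₂
v₂ = v₁ · (m₁/m₂)

v₂ = 3.31 × 10^6 m/s × (9.11 × 10^-31 kg / 1.67 × 10^-27 kg)
v₂ = 1.81 × 10^3 m/s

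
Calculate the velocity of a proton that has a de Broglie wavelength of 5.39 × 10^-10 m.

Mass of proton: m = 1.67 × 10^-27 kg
7.36 × 10^2 m/s

From the de Broglie relation λ = h/(mv), we solve for v:

v = h/(mλ)
v = (6.626 × 10^-34 J·s) / (1.67 × 10^-27 kg × 5.39 × 10^-10 m)
v = 7.36 × 10^2 m/s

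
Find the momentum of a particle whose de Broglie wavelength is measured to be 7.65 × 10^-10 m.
8.66 × 10^-25 kg·m/s

From the de Broglie relation λ = h/p, we solve for p:

p = h/λ
p = (6.626 × 10^-34 J·s) / (7.65 × 10^-10 m)
p = 8.66 × 10^-25 kg·m/s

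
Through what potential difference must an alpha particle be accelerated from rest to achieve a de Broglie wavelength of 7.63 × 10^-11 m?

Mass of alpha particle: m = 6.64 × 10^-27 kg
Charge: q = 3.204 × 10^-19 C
1.77 × 10^-2 V

From λ = h/√(2mqV), we solve for V:

λ² = h²/(2mqV)
V = h²/(2mqλ²)
V = (6.626 × 10^-34 J·s)² / (2 × 6.64 × 10^-27 kg × 3.204 × 10^-19 C × (7.63 × 10^-11 m)²)
V = 1.77 × 10^-2 V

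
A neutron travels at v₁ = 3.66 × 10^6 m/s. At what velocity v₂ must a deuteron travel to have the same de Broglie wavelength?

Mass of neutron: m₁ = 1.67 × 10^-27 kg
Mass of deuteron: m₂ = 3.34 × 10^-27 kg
v₂ = 1.83 × 10^6 m/s

For equal de Broglie wavelengths: λ₁ = λ₂

h/(m₁v₁) = h/(m₂v₂)
m₁v₁ = m₂v₂
v₂ = v₁ · (m₁/m₂)

v₂ = 3.66 × 10^6 m/s × (1.67 × 10^-27 kg / 3.34 × 10^-27 kg)
v₂ = 1.83 × 10^6 m/s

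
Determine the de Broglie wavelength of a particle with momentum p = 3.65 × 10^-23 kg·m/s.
1.82 × 10^-11 m

Using the de Broglie relation λ = h/p:

λ = h/p
λ = (6.626 × 10^-34 J·s) / (3.65 × 10^-23 kg·m/s)
λ = 1.82 × 10^-11 m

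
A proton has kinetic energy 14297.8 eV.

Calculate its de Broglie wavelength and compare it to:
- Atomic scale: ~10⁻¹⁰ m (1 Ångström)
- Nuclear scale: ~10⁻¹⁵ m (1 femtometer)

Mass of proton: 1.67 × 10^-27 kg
λ = 2.40 × 10^-13 m, which is between nuclear and atomic scales.

Using λ = h/√(2mKE):

KE = 14297.8 eV = 2.291 × 10^-15 J

λ = h/√(2mKE)
λ = (6.626 × 10^-34 J·s) / √(2 × 1.67 × 10^-27 kg × 2.291 × 10^-15 J)
λ = 2.40 × 10^-13 m

Comparison:
- Atomic scale (10⁻¹⁰ m): λ is 0.0024× this size
- Nuclear scale (10⁻¹⁵ m): λ is 2.4e+02× this size

The wavelength is between nuclear and atomic scales.

This wavelength is appropriate for probing atomic structure but too large for nuclear physics experiments.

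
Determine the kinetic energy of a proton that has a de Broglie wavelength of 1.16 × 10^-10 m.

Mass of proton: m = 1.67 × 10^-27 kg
9.77 × 10^-21 J (or 0.0610 eV)

From λ = h/√(2mKE), we solve for KE:

λ² = h²/(2mKE)
KE = h²/(2mλ²)
KE = (6.626 × 10^-34 J·s)² / (2 × 1.67 × 10^-27 kg × (1.16 × 10^-10 m)²)
KE = 9.77 × 10^-21 J
KE = 0.0610 eV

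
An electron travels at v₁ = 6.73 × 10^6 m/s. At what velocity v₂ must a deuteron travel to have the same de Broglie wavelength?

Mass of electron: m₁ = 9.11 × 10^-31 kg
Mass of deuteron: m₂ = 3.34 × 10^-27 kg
v₂ = 1.84 × 10^3 m/s

For equal de Broglie wavelengths: λ₁ = λ₂

h/(m₁v₁) = h/(m₂v₂)
m₁v₁ = m₂v₂
v₂ = v₁ · (m₁/m₂)

v₂ = 6.73 × 10^6 m/s × (9.11 × 10^-31 kg / 3.34 × 10^-27 kg)
v₂ = 1.84 × 10^3 m/s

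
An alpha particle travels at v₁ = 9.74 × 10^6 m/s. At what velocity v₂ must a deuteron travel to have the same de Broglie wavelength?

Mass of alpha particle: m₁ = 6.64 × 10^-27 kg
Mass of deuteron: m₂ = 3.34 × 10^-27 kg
v₂ = 1.94 × 10^7 m/s

For equal de Broglie wavelengths: λ₁ = λ₂

h/(m₁v₁) = h/(m₂v₂)
m₁v₁ = m₂v₂
v₂ = v₁ · (m₁/m₂)

v₂ = 9.74 × 10^6 m/s × (6.64 × 10^-27 kg / 3.34 × 10^-27 kg)
v₂ = 1.94 × 10^7 m/s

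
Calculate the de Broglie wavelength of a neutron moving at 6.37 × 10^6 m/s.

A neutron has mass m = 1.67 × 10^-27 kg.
6.23 × 10^-14 m

Using the de Broglie relation λ = h/(mv):

λ = h/(mv)
λ = (6.626 × 10^-34 J·s) / (1.67 × 10^-27 kg × 6.37 × 10^6 m/s)
λ = 6.23 × 10^-14 m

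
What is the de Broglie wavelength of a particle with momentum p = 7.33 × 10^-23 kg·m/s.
9.04 × 10^-12 m

Using the de Broglie relation λ = h/p:

λ = h/p
λ = (6.626 × 10^-34 J·s) / (7.33 × 10^-23 kg·m/s)
λ = 9.04 × 10^-12 m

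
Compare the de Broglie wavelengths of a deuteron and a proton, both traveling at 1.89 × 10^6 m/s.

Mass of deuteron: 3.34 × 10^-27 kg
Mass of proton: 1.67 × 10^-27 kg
The proton has the longer wavelength.

Using λ = h/(mv), since both particles have the same velocity, the wavelength depends only on mass.

For deuteron: λ₁ = h/(m₁v) = 1.05 × 10^-13 m
For proton: λ₂ = h/(m₂v) = 2.10 × 10^-13 m

Since λ ∝ 1/m at constant velocity, the lighter particle has the longer wavelength.

The proton has the longer de Broglie wavelength.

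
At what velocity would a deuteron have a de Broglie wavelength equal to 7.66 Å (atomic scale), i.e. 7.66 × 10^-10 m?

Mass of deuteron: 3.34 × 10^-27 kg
2.59 × 10^2 m/s

From λ = h/(mv), solve for v:

v = h/(mλ)
v = (6.626 × 10^-34 J·s) / (3.34 × 10^-27 kg × 7.66 × 10^-10 m)
v = 2.59 × 10^2 m/s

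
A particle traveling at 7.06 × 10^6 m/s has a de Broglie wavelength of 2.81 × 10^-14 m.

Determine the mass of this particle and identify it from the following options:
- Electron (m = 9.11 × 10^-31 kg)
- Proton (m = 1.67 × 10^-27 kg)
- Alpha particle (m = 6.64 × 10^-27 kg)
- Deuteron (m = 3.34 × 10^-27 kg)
The particle is a deuteron.

From λ = h/(mv), solve for mass:

m = h/(λv)
m = (6.626 × 10^-34 J·s) / (2.81 × 10^-14 m × 7.06 × 10^6 m/s)
m = 3.34 × 10^-27 kg

Comparing with the listed masses, this is closest to a deuteron.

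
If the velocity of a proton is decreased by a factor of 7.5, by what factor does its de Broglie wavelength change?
The wavelength increases by a factor of 7.5.

From λ = h/(mv), the wavelength is inversely proportional to velocity:

λ ∝ 1/v

If v → v/7.5, then λ → 7.5λ

When velocity is decreased by a factor of 7.5, the wavelength increases by a factor of 7.5.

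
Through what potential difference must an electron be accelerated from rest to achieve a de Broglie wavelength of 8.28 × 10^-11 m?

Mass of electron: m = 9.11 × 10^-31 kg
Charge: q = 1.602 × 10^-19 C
219 V

From λ = h/√(2mqV), we solve for V:

λ² = h²/(2mqV)
V = h²/(2mqλ²)
V = (6.626 × 10^-34 J·s)² / (2 × 9.11 × 10^-31 kg × 1.602 × 10^-19 C × (8.28 × 10^-11 m)²)
V = 219 V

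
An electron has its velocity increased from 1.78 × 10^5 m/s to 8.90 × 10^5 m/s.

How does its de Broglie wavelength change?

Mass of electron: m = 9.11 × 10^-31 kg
The wavelength decreases by a factor of 5.

Using λ = h/(mv):

Initial wavelength: λ₁ = h/(mv₁) = 4.09 × 10^-9 m
Final wavelength: λ₂ = h/(mv₂) = 8.17 × 10^-10 m

Since λ ∝ 1/v, when velocity increases by a factor of 5, the wavelength decreases by a factor of 5.

λ₂/λ₁ = v₁/v₂ = 1/5

The wavelength decreases by a factor of 5.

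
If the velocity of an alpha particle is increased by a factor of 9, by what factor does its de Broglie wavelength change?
The wavelength decreases by a factor of 9.

From λ = h/(mv), the wavelength is inversely proportional to velocity:

λ ∝ 1/v

If v → 9v, then λ → λ/9

When velocity is increased by a factor of 9, the wavelength decreases by a factor of 9.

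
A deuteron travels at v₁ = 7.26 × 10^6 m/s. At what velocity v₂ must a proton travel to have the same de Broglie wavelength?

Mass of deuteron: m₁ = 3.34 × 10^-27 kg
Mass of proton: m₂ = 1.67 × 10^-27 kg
v₂ = 1.45 × 10^7 m/s

For equal de Broglie wavelengths: λ₁ = λ₂

h/(m₁v₁) = h/(m₂v₂)
m₁v₁ = m₂v₂
v₂ = v₁ · (m₁/m₂)

v₂ = 7.26 × 10^6 m/s × (3.34 × 10^-27 kg / 1.67 × 10^-27 kg)
v₂ = 1.45 × 10^7 m/s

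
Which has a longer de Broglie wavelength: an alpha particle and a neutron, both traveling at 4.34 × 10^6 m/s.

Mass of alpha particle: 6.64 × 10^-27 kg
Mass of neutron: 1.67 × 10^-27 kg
The neutron has the longer wavelength.

Using λ = h/(mv), since both particles have the same velocity, the wavelength depends only on mass.

For alpha particle: λ₁ = h/(m₁v) = 2.30 × 10^-14 m
For neutron: λ₂ = h/(m₂v) = 9.14 × 10^-14 m

Since λ ∝ 1/m at constant velocity, the lighter particle has the longer wavelength.

The neutron has the longer de Broglie wavelength.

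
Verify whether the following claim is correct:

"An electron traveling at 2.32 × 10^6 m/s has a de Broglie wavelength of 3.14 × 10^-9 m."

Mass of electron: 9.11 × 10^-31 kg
False

The claim is incorrect.

Using λ = h/(mv):
λ = (6.626 × 10^-34 J·s) / (9.11 × 10^-31 kg × 2.32 × 10^6 m/s)
λ = 3.14 × 10^-10 m

The actual wavelength differs from the claimed 3.14 × 10^-9 m.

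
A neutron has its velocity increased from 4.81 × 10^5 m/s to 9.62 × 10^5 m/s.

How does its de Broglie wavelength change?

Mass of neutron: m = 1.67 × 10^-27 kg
The wavelength decreases by a factor of 2.

Using λ = h/(mv):

Initial wavelength: λ₁ = h/(mv₁) = 8.25 × 10^-13 m
Final wavelength: λ₂ = h/(mv₂) = 4.12 × 10^-13 m

Since λ ∝ 1/v, when velocity increases by a factor of 2, the wavelength decreases by a factor of 2.

λ₂/λ₁ = v₁/v₂ = 1/2

The wavelength decreases by a factor of 2.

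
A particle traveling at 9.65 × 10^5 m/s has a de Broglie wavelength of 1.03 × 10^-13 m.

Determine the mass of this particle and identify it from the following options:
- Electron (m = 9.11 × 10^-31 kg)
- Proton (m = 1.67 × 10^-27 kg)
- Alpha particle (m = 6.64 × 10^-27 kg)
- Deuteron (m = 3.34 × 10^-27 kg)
The particle is an alpha particle.

From λ = h/(mv), solve for mass:

m = h/(λv)
m = (6.626 × 10^-34 J·s) / (1.03 × 10^-13 m × 9.65 × 10^5 m/s)
m = 6.67 × 10^-27 kg

Comparing with the listed masses, this is closest to an alpha particle.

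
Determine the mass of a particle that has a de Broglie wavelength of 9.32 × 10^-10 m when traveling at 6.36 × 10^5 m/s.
1.12 × 10^-30 kg

From the de Broglie relation λ = h/(mv), we solve for m:

m = h/(λv)
m = (6.626 × 10^-34 J·s) / (9.32 × 10^-10 m × 6.36 × 10^5 m/s)
m = 1.12 × 10^-30 kg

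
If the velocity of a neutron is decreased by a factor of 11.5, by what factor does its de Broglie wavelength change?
The wavelength increases by a factor of 11.5.

From λ = h/(mv), the wavelength is inversely proportional to velocity:

λ ∝ 1/v

If v → v/11.5, then λ → 11.5λ

When velocity is decreased by a factor of 11.5, the wavelength increases by a factor of 11.5.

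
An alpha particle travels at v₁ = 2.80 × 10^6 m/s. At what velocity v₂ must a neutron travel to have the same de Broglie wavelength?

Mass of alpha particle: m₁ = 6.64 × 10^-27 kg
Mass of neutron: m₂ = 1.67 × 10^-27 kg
v₂ = 1.11 × 10^7 m/s

For equal de Broglie wavelengths: λ₁ = λ₂

h/(m₁v₁) = h/(m₂v₂)
m₁v₁ = m₂v₂
v₂ = v₁ · (m₁/m₂)

v₂ = 2.80 × 10^6 m/s × (6.64 × 10^-27 kg / 1.67 × 10^-27 kg)
v₂ = 1.11 × 10^7 m/s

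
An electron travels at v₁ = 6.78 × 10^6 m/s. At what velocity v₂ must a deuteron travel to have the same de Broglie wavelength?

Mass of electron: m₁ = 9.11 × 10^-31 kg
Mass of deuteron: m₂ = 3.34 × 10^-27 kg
v₂ = 1.85 × 10^3 m/s

For equal de Broglie wavelengths: λ₁ = λ₂

h/(m₁v₁) = h/(m₂v₂)
m₁v₁ = m₂v₂
v₂ = v₁ · (m₁/m₂)

v₂ = 6.78 × 10^6 m/s × (9.11 × 10^-31 kg / 3.34 × 10^-27 kg)
v₂ = 1.85 × 10^3 m/s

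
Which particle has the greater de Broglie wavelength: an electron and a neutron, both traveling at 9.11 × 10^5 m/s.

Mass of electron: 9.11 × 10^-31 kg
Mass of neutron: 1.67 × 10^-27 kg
The electron has the longer wavelength.

Using λ = h/(mv), since both particles have the same velocity, the wavelength depends only on mass.

For electron: λ₁ = h/(m₁v) = 7.98 × 10^-10 m
For neutron: λ₂ = h/(m₂v) = 4.36 × 10^-13 m

Since λ ∝ 1/m at constant velocity, the lighter particle has the longer wavelength.

The electron has the longer de Broglie wavelength.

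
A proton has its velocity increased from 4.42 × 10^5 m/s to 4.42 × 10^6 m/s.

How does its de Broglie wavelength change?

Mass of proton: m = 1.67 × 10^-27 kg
The wavelength decreases by a factor of 10.

Using λ = h/(mv):

Initial wavelength: λ₁ = h/(mv₁) = 8.98 × 10^-13 m
Final wavelength: λ₂ = h/(mv₂) = 8.98 × 10^-14 m

Since λ ∝ 1/v, when velocity increases by a factor of 10, the wavelength decreases by a factor of 10.

λ₂/λ₁ = v₁/v₂ = 1/10

The wavelength decreases by a factor of 10.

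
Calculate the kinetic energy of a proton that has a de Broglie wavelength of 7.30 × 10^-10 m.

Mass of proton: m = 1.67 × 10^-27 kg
2.47 × 10^-22 J (or 1.54 × 10^-3 eV)

From λ = h/√(2mKE), we solve for KE:

λ² = h²/(2mKE)
KE = h²/(2mλ²)
KE = (6.626 × 10^-34 J·s)² / (2 × 1.67 × 10^-27 kg × (7.30 × 10^-10 m)²)
KE = 2.47 × 10^-22 J
KE = 1.54 × 10^-3 eV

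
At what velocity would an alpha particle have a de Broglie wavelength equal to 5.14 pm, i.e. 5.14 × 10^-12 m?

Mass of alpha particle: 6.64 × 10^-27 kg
1.94 × 10^4 m/s

From λ = h/(mv), solve for v:

v = h/(mλ)
v = (6.626 × 10^-34 J·s) / (6.64 × 10^-27 kg × 5.14 × 10^-12 m)
v = 1.94 × 10^4 m/s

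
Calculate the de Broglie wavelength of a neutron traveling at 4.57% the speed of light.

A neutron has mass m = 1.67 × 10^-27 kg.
2.90 × 10^-14 m

Using the de Broglie relation λ = h/(mv):

v = 4.57% × c = 1.370 × 10^7 m/s

λ = h/(mv)
λ = (6.626 × 10^-34 J·s) / (1.67 × 10^-27 kg × 1.370 × 10^7 m/s)
λ = 2.90 × 10^-14 m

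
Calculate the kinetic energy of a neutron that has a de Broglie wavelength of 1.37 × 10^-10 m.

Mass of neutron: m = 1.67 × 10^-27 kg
7.00 × 10^-21 J (or 0.0437 eV)

From λ = h/√(2mKE), we solve for KE:

λ² = h²/(2mKE)
KE = h²/(2mλ²)
KE = (6.626 × 10^-34 J·s)² / (2 × 1.67 × 10^-27 kg × (1.37 × 10^-10 m)²)
KE = 7.00 × 10^-21 J
KE = 0.0437 eV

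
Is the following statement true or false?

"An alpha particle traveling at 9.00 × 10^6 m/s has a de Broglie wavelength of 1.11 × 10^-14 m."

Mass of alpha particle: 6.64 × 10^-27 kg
True

The claim is correct.

Using λ = h/(mv):
λ = (6.626 × 10^-34 J·s) / (6.64 × 10^-27 kg × 9.00 × 10^6 m/s)
λ = 1.11 × 10^-14 m

This matches the claimed value.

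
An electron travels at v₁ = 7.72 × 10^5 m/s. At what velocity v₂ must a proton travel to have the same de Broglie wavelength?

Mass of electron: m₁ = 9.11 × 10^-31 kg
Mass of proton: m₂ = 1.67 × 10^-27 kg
v₂ = 4.21 × 10^2 m/s

For equal de Broglie wavelengths: λ₁ = λ₂

h/(m₁v₁) = h/(m₂v₂)
m₁v₁ = m₂v₂
v₂ = v₁ · (m₁/m₂)

v₂ = 7.72 × 10^5 m/s × (9.11 × 10^-31 kg / 1.67 × 10^-27 kg)
v₂ = 4.21 × 10^2 m/s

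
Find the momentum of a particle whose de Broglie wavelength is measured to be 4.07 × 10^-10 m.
1.63 × 10^-24 kg·m/s

From the de Broglie relation λ = h/p, we solve for p:

p = h/λ
p = (6.626 × 10^-34 J·s) / (4.07 × 10^-10 m)
p = 1.63 × 10^-24 kg·m/s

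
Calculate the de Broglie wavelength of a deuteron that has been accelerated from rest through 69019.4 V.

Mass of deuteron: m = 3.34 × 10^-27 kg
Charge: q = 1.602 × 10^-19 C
7.71 × 10^-14 m

When a particle is accelerated through voltage V, it gains kinetic energy KE = qV.

The de Broglie wavelength is then λ = h/√(2mqV):

λ = h/√(2mqV)
λ = (6.626 × 10^-34 J·s) / √(2 × 3.34 × 10^-27 kg × 1.602 × 10^-19 C × 69019.4 V)
λ = 7.71 × 10^-14 m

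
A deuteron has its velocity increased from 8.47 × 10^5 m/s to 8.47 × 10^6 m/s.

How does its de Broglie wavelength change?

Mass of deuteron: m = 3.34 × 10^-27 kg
The wavelength decreases by a factor of 10.

Using λ = h/(mv):

Initial wavelength: λ₁ = h/(mv₁) = 2.34 × 10^-13 m
Final wavelength: λ₂ = h/(mv₂) = 2.34 × 10^-14 m

Since λ ∝ 1/v, when velocity increases by a factor of 10, the wavelength decreases by a factor of 10.

λ₂/λ₁ = v₁/v₂ = 1/10

The wavelength decreases by a factor of 10.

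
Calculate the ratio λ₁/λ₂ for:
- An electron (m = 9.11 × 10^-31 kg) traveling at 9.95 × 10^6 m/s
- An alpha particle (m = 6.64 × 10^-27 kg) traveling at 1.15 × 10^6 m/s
λ₁/λ₂ = 842

Using λ = h/(mv):

λ₁ = h/(m₁v₁) = 7.31 × 10^-11 m
λ₂ = h/(m₂v₂) = 8.68 × 10^-14 m

Ratio λ₁/λ₂ = (m₂v₂)/(m₁v₁)
         = (6.64 × 10^-27 kg × 1.15 × 10^6 m/s) / (9.11 × 10^-31 kg × 9.95 × 10^6 m/s)
         = 842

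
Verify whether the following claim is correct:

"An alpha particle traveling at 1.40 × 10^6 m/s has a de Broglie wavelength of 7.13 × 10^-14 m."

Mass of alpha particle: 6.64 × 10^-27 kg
True

The claim is correct.

Using λ = h/(mv):
λ = (6.626 × 10^-34 J·s) / (6.64 × 10^-27 kg × 1.40 × 10^6 m/s)
λ = 7.13 × 10^-14 m

This matches the claimed value.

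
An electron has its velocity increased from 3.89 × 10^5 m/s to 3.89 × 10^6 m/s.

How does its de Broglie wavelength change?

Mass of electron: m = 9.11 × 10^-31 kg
The wavelength decreases by a factor of 10.

Using λ = h/(mv):

Initial wavelength: λ₁ = h/(mv₁) = 1.87 × 10^-9 m
Final wavelength: λ₂ = h/(mv₂) = 1.87 × 10^-10 m

Since λ ∝ 1/v, when velocity increases by a factor of 10, the wavelength decreases by a factor of 10.

λ₂/λ₁ = v₁/v₂ = 1/10

The wavelength decreases by a factor of 10.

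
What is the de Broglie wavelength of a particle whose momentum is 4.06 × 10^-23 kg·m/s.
1.63 × 10^-11 m

Using the de Broglie relation λ = h/p:

λ = h/p
λ = (6.626 × 10^-34 J·s) / (4.06 × 10^-23 kg·m/s)
λ = 1.63 × 10^-11 m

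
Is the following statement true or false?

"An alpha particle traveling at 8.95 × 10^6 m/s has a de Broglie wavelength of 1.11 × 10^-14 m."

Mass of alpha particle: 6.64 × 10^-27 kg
True

The claim is correct.

Using λ = h/(mv):
λ = (6.626 × 10^-34 J·s) / (6.64 × 10^-27 kg × 8.95 × 10^6 m/s)
λ = 1.11 × 10^-14 m

This matches the claimed value.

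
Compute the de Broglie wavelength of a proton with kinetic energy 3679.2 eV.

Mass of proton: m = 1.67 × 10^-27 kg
4.72 × 10^-13 m

Using λ = h/√(2mKE):

First convert KE to Joules: KE = 3679.2 eV = 5.895 × 10^-16 J

λ = h/√(2mKE)
λ = (6.626 × 10^-34 J·s) / √(2 × 1.67 × 10^-27 kg × 5.895 × 10^-16 J)
λ = 4.72 × 10^-13 m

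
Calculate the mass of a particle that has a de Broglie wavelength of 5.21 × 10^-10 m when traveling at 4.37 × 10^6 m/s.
2.91 × 10^-31 kg

From the de Broglie relation λ = h/(mv), we solve for m:

m = h/(λv)
m = (6.626 × 10^-34 J·s) / (5.21 × 10^-10 m × 4.37 × 10^6 m/s)
m = 2.91 × 10^-31 kg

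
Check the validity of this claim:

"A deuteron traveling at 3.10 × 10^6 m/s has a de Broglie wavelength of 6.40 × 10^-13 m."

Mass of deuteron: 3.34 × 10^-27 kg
False

The claim is incorrect.

Using λ = h/(mv):
λ = (6.626 × 10^-34 J·s) / (3.34 × 10^-27 kg × 3.10 × 10^6 m/s)
λ = 6.40 × 10^-14 m

The actual wavelength differs from the claimed 6.40 × 10^-13 m.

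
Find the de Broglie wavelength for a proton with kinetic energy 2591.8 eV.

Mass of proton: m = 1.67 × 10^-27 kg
5.63 × 10^-13 m

Using λ = h/√(2mKE):

First convert KE to Joules: KE = 2591.8 eV = 4.153 × 10^-16 J

λ = h/√(2mKE)
λ = (6.626 × 10^-34 J·s) / √(2 × 1.67 × 10^-27 kg × 4.153 × 10^-16 J)
λ = 5.63 × 10^-13 m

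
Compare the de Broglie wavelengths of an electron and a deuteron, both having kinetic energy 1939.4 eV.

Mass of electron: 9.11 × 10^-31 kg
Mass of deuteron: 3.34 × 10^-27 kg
The electron has the longer wavelength.

Using λ = h/√(2mKE):

For electron: λ₁ = h/√(2m₁KE) = 2.78 × 10^-11 m
For deuteron: λ₂ = h/√(2m₂KE) = 4.60 × 10^-13 m

Since λ ∝ 1/√m at constant kinetic energy, the lighter particle has the longer wavelength.

The electron has the longer de Broglie wavelength.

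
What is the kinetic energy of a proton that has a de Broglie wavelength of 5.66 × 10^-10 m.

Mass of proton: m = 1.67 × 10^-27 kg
4.10 × 10^-22 J (or 2.56 × 10^-3 eV)

From λ = h/√(2mKE), we solve for KE:

λ² = h²/(2mKE)
KE = h²/(2mλ²)
KE = (6.626 × 10^-34 J·s)² / (2 × 1.67 × 10^-27 kg × (5.66 × 10^-10 m)²)
KE = 4.10 × 10^-22 J
KE = 2.56 × 10^-3 eV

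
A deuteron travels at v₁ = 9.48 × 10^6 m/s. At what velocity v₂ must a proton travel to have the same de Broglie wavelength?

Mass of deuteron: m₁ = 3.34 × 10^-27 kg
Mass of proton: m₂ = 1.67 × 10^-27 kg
v₂ = 1.90 × 10^7 m/s

For equal de Broglie wavelengths: λ₁ = λ₂

h/(m₁v₁) = h/(m₂v₂)
m₁v₁ = m₂v₂
v₂ = v₁ · (m₁/m₂)

v₂ = 9.48 × 10^6 m/s × (3.34 × 10^-27 kg / 1.67 × 10^-27 kg)
v₂ = 1.90 × 10^7 m/s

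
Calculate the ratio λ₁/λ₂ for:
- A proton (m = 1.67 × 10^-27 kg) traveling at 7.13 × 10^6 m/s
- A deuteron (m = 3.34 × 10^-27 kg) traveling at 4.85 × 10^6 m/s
λ₁/λ₂ = 1.36

Using λ = h/(mv):

λ₁ = h/(m₁v₁) = 5.56 × 10^-14 m
λ₂ = h/(m₂v₂) = 4.09 × 10^-14 m

Ratio λ₁/λ₂ = (m₂v₂)/(m₁v₁)
         = (3.34 × 10^-27 kg × 4.85 × 10^6 m/s) / (1.67 × 10^-27 kg × 7.13 × 10^6 m/s)
         = 1.36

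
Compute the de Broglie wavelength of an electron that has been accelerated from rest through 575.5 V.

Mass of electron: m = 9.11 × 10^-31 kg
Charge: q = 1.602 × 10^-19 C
5.11 × 10^-11 m

When a particle is accelerated through voltage V, it gains kinetic energy KE = qV.

The de Broglie wavelength is then λ = h/√(2mqV):

λ = h/√(2mqV)
λ = (6.626 × 10^-34 J·s) / √(2 × 9.11 × 10^-31 kg × 1.602 × 10^-19 C × 575.5 V)
λ = 5.11 × 10^-11 m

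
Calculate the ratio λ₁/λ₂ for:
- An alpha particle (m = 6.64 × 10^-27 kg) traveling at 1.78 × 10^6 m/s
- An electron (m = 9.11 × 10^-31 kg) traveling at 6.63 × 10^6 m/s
λ₁/λ₂ = 5.11 × 10^-4

Using λ = h/(mv):

λ₁ = h/(m₁v₁) = 5.61 × 10^-14 m
λ₂ = h/(m₂v₂) = 1.10 × 10^-10 m

Ratio λ₁/λ₂ = (m₂v₂)/(m₁v₁)
         = (9.11 × 10^-31 kg × 6.63 × 10^6 m/s) / (6.64 × 10^-27 kg × 1.78 × 10^6 m/s)
         = 5.11 × 10^-4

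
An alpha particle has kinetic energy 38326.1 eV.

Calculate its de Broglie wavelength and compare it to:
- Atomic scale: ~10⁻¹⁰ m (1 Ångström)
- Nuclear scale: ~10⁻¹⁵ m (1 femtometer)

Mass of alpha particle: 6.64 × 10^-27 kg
λ = 7.34 × 10^-14 m, which is between nuclear and atomic scales.

Using λ = h/√(2mKE):

KE = 38326.1 eV = 6.141 × 10^-15 J

λ = h/√(2mKE)
λ = (6.626 × 10^-34 J·s) / √(2 × 6.64 × 10^-27 kg × 6.141 × 10^-15 J)
λ = 7.34 × 10^-14 m

Comparison:
- Atomic scale (10⁻¹⁰ m): λ is 0.00073× this size
- Nuclear scale (10⁻¹⁵ m): λ is 73× this size

The wavelength is between nuclear and atomic scales.

This wavelength is appropriate for probing atomic structure but too large for nuclear physics experiments.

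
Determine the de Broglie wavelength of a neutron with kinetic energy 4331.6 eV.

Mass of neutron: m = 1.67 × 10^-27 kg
4.35 × 10^-13 m

Using λ = h/√(2mKE):

First convert KE to Joules: KE = 4331.6 eV = 6.940 × 10^-16 J

λ = h/√(2mKE)
λ = (6.626 × 10^-34 J·s) / √(2 × 1.67 × 10^-27 kg × 6.940 × 10^-16 J)
λ = 4.35 × 10^-13 m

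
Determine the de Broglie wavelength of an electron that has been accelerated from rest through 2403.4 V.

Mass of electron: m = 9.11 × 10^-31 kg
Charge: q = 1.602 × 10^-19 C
2.50 × 10^-11 m

When a particle is accelerated through voltage V, it gains kinetic energy KE = qV.

The de Broglie wavelength is then λ = h/√(2mqV):

λ = h/√(2mqV)
λ = (6.626 × 10^-34 J·s) / √(2 × 9.11 × 10^-31 kg × 1.602 × 10^-19 C × 2403.4 V)
λ = 2.50 × 10^-11 m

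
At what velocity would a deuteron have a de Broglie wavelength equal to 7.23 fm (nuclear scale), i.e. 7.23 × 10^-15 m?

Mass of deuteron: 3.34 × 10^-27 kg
2.74 × 10^7 m/s

From λ = h/(mv), solve for v:

v = h/(mλ)
v = (6.626 × 10^-34 J·s) / (3.34 × 10^-27 kg × 7.23 × 10^-15 m)
v = 2.74 × 10^7 m/s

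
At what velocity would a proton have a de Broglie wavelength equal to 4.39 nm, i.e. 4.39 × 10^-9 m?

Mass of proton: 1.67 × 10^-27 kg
9.04 × 10^1 m/s

From λ = h/(mv), solve for v:

v = h/(mλ)
v = (6.626 × 10^-34 J·s) / (1.67 × 10^-27 kg × 4.39 × 10^-9 m)
v = 9.04 × 10^1 m/s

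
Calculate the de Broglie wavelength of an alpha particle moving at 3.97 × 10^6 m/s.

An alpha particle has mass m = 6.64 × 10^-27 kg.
2.51 × 10^-14 m

Using the de Broglie relation λ = h/(mv):

λ = h/(mv)
λ = (6.626 × 10^-34 J·s) / (6.64 × 10^-27 kg × 3.97 × 10^6 m/s)
λ = 2.51 × 10^-14 m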